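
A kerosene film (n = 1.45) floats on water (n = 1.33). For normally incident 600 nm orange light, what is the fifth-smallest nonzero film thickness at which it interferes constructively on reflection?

Ray reflecting at the top interface goes from n = 1.0 toward n = 1.45: a half-wave phase shift.
Bottom surface (1.45 → 1.33): reflection off a lower-index medium gives no phase shift.
Net: one phase inversion between the two reflected rays.
For maximum reflection here: 2 n t = (m + ½) λ.
The fifth-smallest nonzero thickness corresponds to m = 4: t = (m + ½) λ / (2 n) = 4.50 × 600 / (2 × 1.45) = 931 nm.

931 nm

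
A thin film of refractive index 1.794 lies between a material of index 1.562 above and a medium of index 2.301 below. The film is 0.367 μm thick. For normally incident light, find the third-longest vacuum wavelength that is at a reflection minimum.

At the upper boundary (n = 1.562 to n = 1.794) the reflected ray undergoes a half-wave phase shift.
Ray reflecting at the bottom interface goes from n = 1.794 toward n = 2.301: a half-wave phase shift.
The two reflections carry the same phase change, so no net offset.
So the condition for destructive reflection is 2 n t = (m + ½) λ.
λ = 2 n t / (m + ½). The third-longest wavelength is m = 2: λ = 2 × 1.794 × 367 / 2.50 = 527 nm.

527 nm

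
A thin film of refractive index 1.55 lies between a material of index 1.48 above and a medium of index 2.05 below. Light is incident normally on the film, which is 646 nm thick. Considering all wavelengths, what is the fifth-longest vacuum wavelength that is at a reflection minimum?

Top surface (1.48 → 1.55): reflection off a higher-index medium gives a half-wave phase shift.
Bottom surface (1.55 → 2.05): reflection off a higher-index medium gives a half-wave phase shift.
The two reflections carry the same phase change, so no net offset.
With no net inversion, destructive interference in reflection requires 2 n t = (m + ½) λ.
λ = 2 n t / (m + ½). The fifth-longest wavelength is m = 4: λ = 2 × 1.55 × 646 / 4.50 = 445 nm.

445 nm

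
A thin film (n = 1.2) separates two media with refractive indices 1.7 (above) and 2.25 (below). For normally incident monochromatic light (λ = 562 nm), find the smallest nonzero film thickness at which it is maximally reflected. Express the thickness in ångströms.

Top surface (1.7 → 1.2): reflection off a lower-index medium gives no phase shift.
Bottom surface (1.2 → 2.25): reflection off a higher-index medium gives a half-wave phase shift.
The two reflections differ by half a wavelength.
For strong reflection here: 2 n t = (m + ½) λ.
Minimum at m = 0: t = λ / (4 n) = 562 / (4 × 1.2) = 117 nm.

1171 Å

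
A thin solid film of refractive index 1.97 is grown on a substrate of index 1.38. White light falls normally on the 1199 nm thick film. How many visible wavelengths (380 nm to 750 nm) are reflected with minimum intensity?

6

At the upper boundary (n = 1.0 to n = 1.97) the reflected ray undergoes a half-wave phase shift.
Bottom surface (1.97 → 1.38): reflection off a lower-index medium gives no phase shift.
The two reflections differ by half a wavelength.
So the condition for destructive reflection is 2 n t = m λ.
λ = 2 n t / m = 4724 / m nm.
m=6: 787 nm (IR); m=7: 675 nm (visible); m=8: 591 nm (visible); m=9: 525 nm (visible); m=10: 472 nm (visible); m=11: 429 nm (visible); m=12: 394 nm (visible); m=13: 363 nm (UV).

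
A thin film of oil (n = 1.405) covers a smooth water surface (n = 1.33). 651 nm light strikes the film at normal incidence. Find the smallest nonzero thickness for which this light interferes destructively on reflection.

At the upper boundary (n = 1.0 to n = 1.405) the reflected ray undergoes a half-wave phase shift.
Ray reflecting at the bottom interface goes from n = 1.405 toward n = 1.33: no phase shift.
Exactly one π shift → a net half-wave offset.
With one net inversion, destructive interference in reflection requires 2 n t = m λ.
The smallest nonzero thickness corresponds to m = 1: t = m λ / (2 n) = 1.00 × 651 / (2 × 1.405) = 232 nm.

232 nm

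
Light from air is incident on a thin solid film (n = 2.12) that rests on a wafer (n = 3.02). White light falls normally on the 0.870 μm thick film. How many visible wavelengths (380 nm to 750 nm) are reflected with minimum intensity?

Ray reflecting at the top interface goes from n = 1.0 toward n = 2.12: a half-wave phase shift.
Bottom surface (2.12 → 3.02): reflection off a higher-index medium gives a half-wave phase shift.
Net: no relative phase inversion (both shifts match).
For minimum reflection here: 2 n t = (m + ½) λ.
λ = 2 n t / (m + ½) = 3689 / (m + ½) nm.
m=4: 820 nm (IR); m=5: 671 nm (visible); m=6: 568 nm (visible); m=7: 492 nm (visible); m=8: 434 nm (visible); m=9: 388 nm (visible); m=10: 351 nm (UV).

5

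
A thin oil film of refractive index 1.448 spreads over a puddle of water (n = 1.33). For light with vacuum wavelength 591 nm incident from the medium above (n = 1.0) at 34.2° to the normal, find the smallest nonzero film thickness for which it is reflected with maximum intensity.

Ray reflecting at the top interface goes from n = 1.0 toward n = 1.448: a half-wave phase shift.
Bottom surface (1.448 → 1.33): reflection off a lower-index medium gives no phase shift.
Exactly one π shift → a net half-wave offset.
With one net inversion, constructive interference in reflection requires 2 n t cos θ_r = (m + ½) λ.
Snell's law: 1.0 sin 34.2° = 1.448 sin θ_r → sin θ_r = 0.388, cos θ_r = 0.922.
Minimum at m = 0: t = λ / (4 n cos θ_r) = 591 / (4 × 1.448 × 0.922) = 111 nm.

111 nm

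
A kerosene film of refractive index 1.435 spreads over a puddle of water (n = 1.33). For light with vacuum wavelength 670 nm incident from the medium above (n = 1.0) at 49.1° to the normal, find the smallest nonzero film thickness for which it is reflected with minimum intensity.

Ray reflecting at the top interface goes from n = 1.0 toward n = 1.435: a half-wave phase shift.
Ray reflecting at the bottom interface goes from n = 1.435 toward n = 1.33: no phase shift.
Exactly one π shift → a net half-wave offset.
For weak reflection here: 2 n t cos θ_r = m λ.
Snell's law: 1.0 sin 49.1° = 1.435 sin θ_r → sin θ_r = 0.527, cos θ_r = 0.850.
Minimum nonzero at m = 1: t = λ / (2 n cos θ_r) = 670 / (2 × 1.435 × 0.850) = 275 nm.

275 nm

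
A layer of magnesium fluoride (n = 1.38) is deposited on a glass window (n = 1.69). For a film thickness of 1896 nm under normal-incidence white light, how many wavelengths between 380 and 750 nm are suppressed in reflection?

At the upper boundary (n = 1.0 to n = 1.38) the reflected ray undergoes a half-wave phase shift.
At the lower boundary (n = 1.38 to n = 1.69) the reflected ray undergoes a half-wave phase shift.
Zero or two π shifts → no net half-wave offset.
With no net inversion, destructive interference in reflection requires 2 n t = (m + ½) λ.
λ = 2 n t / (m + ½) = 5233 / (m + ½) nm.
m=6: 805 nm (IR); m=7: 698 nm (visible); m=8: 616 nm (visible); m=9: 551 nm (visible); m=10: 498 nm (visible); m=11: 455 nm (visible); m=12: 419 nm (visible); m=13: 388 nm (visible); m=14: 361 nm (UV).

7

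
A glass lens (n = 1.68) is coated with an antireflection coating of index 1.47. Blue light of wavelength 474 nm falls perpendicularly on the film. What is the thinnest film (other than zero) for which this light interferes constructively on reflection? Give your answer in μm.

At the upper boundary (n = 1.0 to n = 1.47) the reflected ray undergoes a half-wave phase shift.
Bottom surface (1.47 → 1.68): reflection off a higher-index medium gives a half-wave phase shift.
Zero or two π shifts → no net half-wave offset.
For strong reflection here: 2 n t = m λ.
Minimum nonzero at m = 1: t = λ / (2 n) = 474 / (2 × 1.47) = 161 nm.

0.161 μm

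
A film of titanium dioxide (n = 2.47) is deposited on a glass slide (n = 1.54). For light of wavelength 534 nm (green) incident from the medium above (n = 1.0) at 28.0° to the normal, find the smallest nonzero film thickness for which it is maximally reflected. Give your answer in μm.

0.0551 μm

At the upper boundary (n = 1.0 to n = 2.47) the reflected ray undergoes a half-wave phase shift.
Bottom surface (2.47 → 1.54): reflection off a lower-index medium gives no phase shift.
Exactly one π shift → a net half-wave offset.
So the condition for constructive reflection is 2 n t cos θ_r = (m + ½) λ.
Snell's law: 1.0 sin 28.0° = 2.47 sin θ_r → sin θ_r = 0.190, cos θ_r = 0.982.
Minimum at m = 0: t = λ / (4 n cos θ_r) = 534 / (4 × 2.47 × 0.982) = 55.1 nm.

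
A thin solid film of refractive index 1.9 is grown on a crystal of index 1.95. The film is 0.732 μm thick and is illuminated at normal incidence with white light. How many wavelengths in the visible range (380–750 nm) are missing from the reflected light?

At the upper boundary (n = 1.0 to n = 1.9) the reflected ray undergoes a half-wave phase shift.
At the lower boundary (n = 1.9 to n = 1.95) the reflected ray undergoes a half-wave phase shift.
The two reflections carry the same phase change, so no net offset.
For dark reflection here: 2 n t = (m + ½) λ.
λ = 2 n t / (m + ½) = 2782 / (m + ½) nm.
m=3: 795 nm (IR); m=4: 618 nm (visible); m=5: 506 nm (visible); m=6: 428 nm (visible); m=7: 371 nm (UV).

3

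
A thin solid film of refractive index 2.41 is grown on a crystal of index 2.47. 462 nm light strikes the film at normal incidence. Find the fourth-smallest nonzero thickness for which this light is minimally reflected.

Top surface (1.0 → 2.41): reflection off a higher-index medium gives a half-wave phase shift.
At the lower boundary (n = 2.41 to n = 2.47) the reflected ray undergoes a half-wave phase shift.
Net: no relative phase inversion (both shifts match).
So the condition for destructive reflection is 2 n t = (m + ½) λ.
The fourth-smallest nonzero thickness corresponds to m = 3: t = (m + ½) λ / (2 n) = 3.50 × 462 / (2 × 2.41) = 335 nm.

335 nm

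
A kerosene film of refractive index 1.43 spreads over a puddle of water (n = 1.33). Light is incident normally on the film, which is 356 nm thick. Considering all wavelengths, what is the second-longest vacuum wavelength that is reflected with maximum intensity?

679 nm

Ray reflecting at the top interface goes from n = 1.0 toward n = 1.43: a half-wave phase shift.
At the lower boundary (n = 1.43 to n = 1.33) the reflected ray undergoes no phase shift.
Exactly one π shift → a net half-wave offset.
So the condition for constructive reflection is 2 n t = (m + ½) λ.
λ = 2 n t / (m + ½). The second-longest wavelength is m = 1: λ = 2 × 1.43 × 356 / 1.50 = 679 nm.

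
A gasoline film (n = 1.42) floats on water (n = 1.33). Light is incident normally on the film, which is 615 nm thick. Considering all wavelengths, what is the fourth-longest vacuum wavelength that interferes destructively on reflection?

437 nm

Ray reflecting at the top interface goes from n = 1.0 toward n = 1.42: a half-wave phase shift.
Bottom surface (1.42 → 1.33): reflection off a lower-index medium gives no phase shift.
Exactly one π shift → a net half-wave offset.
So the condition for destructive reflection is 2 n t = m λ.
λ = 2 n t / m. The fourth-longest wavelength is m = 4: λ = 2 × 1.42 × 615 / 4.00 = 437 nm.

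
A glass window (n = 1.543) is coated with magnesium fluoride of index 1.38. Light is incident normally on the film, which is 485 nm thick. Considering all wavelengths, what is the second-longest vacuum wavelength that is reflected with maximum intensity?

At the upper boundary (n = 1.0 to n = 1.38) the reflected ray undergoes a half-wave phase shift.
Bottom surface (1.38 → 1.543): reflection off a higher-index medium gives a half-wave phase shift.
Zero or two π shifts → no net half-wave offset.
With no net inversion, constructive interference in reflection requires 2 n t = m λ.
λ = 2 n t / m. The second-longest wavelength is m = 2: λ = 2 × 1.38 × 485 / 2.00 = 669 nm.

669 nm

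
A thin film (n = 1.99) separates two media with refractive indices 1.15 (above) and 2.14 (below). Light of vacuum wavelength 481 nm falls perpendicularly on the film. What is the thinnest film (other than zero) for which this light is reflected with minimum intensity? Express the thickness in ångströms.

604 Å

Top surface (1.15 → 1.99): reflection off a higher-index medium gives a half-wave phase shift.
Ray reflecting at the bottom interface goes from n = 1.99 toward n = 2.14: a half-wave phase shift.
Net: no relative phase inversion (both shifts match).
So the condition for destructive reflection is 2 n t = (m + ½) λ.
Minimum at m = 0: t = λ / (4 n) = 481 / (4 × 1.99) = 60.4 nm.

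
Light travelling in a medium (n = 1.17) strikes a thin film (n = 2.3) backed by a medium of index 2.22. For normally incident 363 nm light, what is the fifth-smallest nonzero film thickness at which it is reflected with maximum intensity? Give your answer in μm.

0.355 μm

Top surface (1.17 → 2.3): reflection off a higher-index medium gives a half-wave phase shift.
At the lower boundary (n = 2.3 to n = 2.22) the reflected ray undergoes no phase shift.
Net: one phase inversion between the two reflected rays.
With one net inversion, constructive interference in reflection requires 2 n t = (m + ½) λ.
The fifth-smallest nonzero thickness corresponds to m = 4: t = (m + ½) λ / (2 n) = 4.50 × 363 / (2 × 2.3) = 355 nm.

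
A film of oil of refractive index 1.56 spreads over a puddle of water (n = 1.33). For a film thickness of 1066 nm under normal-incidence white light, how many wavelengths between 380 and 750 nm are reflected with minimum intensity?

At the upper boundary (n = 1.0 to n = 1.56) the reflected ray undergoes a half-wave phase shift.
Bottom surface (1.56 → 1.33): reflection off a lower-index medium gives no phase shift.
Net: one phase inversion between the two reflected rays.
For minimum reflection here: 2 n t = m λ.
λ = 2 n t / m = 3326 / m nm.
m=4: 831 nm (IR); m=5: 665 nm (visible); m=6: 554 nm (visible); m=7: 475 nm (visible); m=8: 416 nm (visible); m=9: 370 nm (UV).

4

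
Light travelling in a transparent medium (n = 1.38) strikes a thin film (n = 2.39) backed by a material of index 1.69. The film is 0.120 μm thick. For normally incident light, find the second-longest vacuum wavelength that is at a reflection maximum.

382 nm

At the upper boundary (n = 1.38 to n = 2.39) the reflected ray undergoes a half-wave phase shift.
At the lower boundary (n = 2.39 to n = 1.69) the reflected ray undergoes no phase shift.
The two reflections differ by half a wavelength.
With one net inversion, constructive interference in reflection requires 2 n t = (m + ½) λ.
λ = 2 n t / (m + ½). The second-longest wavelength is m = 1: λ = 2 × 2.39 × 120 / 1.50 = 382 nm.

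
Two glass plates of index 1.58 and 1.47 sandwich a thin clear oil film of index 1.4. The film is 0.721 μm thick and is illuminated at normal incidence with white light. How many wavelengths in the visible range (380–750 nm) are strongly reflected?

2

Top surface (1.58 → 1.4): reflection off a lower-index medium gives no phase shift.
At the lower boundary (n = 1.4 to n = 1.47) the reflected ray undergoes a half-wave phase shift.
Exactly one π shift → a net half-wave offset.
With one net inversion, constructive interference in reflection requires 2 n t = (m + ½) λ.
λ = 2 n t / (m + ½) = 2019 / (m + ½) nm.
m=2: 808 nm (IR); m=3: 577 nm (visible); m=4: 449 nm (visible); m=5: 367 nm (UV).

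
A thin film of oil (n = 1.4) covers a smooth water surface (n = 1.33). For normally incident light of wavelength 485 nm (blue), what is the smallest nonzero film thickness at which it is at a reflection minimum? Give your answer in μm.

0.173 μm

Top surface (1.0 → 1.4): reflection off a higher-index medium gives a half-wave phase shift.
Ray reflecting at the bottom interface goes from n = 1.4 toward n = 1.33: no phase shift.
Exactly one π shift → a net half-wave offset.
So the condition for destructive reflection is 2 n t = m λ.
The smallest nonzero thickness corresponds to m = 1: t = m λ / (2 n) = 1.00 × 485 / (2 × 1.4) = 173 nm.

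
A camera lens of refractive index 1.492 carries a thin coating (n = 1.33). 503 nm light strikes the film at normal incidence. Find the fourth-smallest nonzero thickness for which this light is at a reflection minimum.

662 nm

At the upper boundary (n = 1.0 to n = 1.33) the reflected ray undergoes a half-wave phase shift.
Bottom surface (1.33 → 1.492): reflection off a higher-index medium gives a half-wave phase shift.
Net: no relative phase inversion (both shifts match).
For dark reflection here: 2 n t = (m + ½) λ.
The fourth-smallest nonzero thickness corresponds to m = 3: t = (m + ½) λ / (2 n) = 3.50 × 503 / (2 × 1.33) = 662 nm.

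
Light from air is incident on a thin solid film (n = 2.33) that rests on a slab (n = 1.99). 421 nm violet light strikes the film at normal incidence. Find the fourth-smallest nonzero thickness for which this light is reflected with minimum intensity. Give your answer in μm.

Top surface (1.0 → 2.33): reflection off a higher-index medium gives a half-wave phase shift.
Bottom surface (2.33 → 1.99): reflection off a lower-index medium gives no phase shift.
Net: one phase inversion between the two reflected rays.
For minimum reflection here: 2 n t = m λ.
The fourth-smallest nonzero thickness corresponds to m = 4: t = m λ / (2 n) = 4.00 × 421 / (2 × 2.33) = 361 nm.

0.361 μm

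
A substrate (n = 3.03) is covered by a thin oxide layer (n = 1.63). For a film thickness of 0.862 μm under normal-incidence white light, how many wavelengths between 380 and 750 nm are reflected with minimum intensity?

3

Ray reflecting at the top interface goes from n = 1.0 toward n = 1.63: a half-wave phase shift.
Ray reflecting at the bottom interface goes from n = 1.63 toward n = 3.03: a half-wave phase shift.
Net: no relative phase inversion (both shifts match).
So the condition for destructive reflection is 2 n t = (m + ½) λ.
λ = 2 n t / (m + ½) = 2810 / (m + ½) nm.
m=3: 803 nm (IR); m=4: 624 nm (visible); m=5: 511 nm (visible); m=6: 432 nm (visible); m=7: 375 nm (UV).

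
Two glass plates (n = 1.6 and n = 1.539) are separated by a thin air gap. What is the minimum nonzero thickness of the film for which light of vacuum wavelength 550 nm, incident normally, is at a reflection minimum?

275 nm

At the upper boundary (n = 1.6 to n = 1.0) the reflected ray undergoes no phase shift.
At the lower boundary (n = 1.0 to n = 1.539) the reflected ray undergoes a half-wave phase shift.
The two reflections differ by half a wavelength.
For minimum reflection here: 2 n t = m λ.
Minimum nonzero at m = 1: t = λ / (2 n) = 550 / (2 × 1.0) = 275 nm.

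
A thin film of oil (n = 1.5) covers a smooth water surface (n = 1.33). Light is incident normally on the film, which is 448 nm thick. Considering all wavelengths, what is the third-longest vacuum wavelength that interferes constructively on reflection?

Ray reflecting at the top interface goes from n = 1.0 toward n = 1.5: a half-wave phase shift.
At the lower boundary (n = 1.5 to n = 1.33) the reflected ray undergoes no phase shift.
The two reflections differ by half a wavelength.
So the condition for constructive reflection is 2 n t = (m + ½) λ.
λ = 2 n t / (m + ½). The third-longest wavelength is m = 2: λ = 2 × 1.5 × 448 / 2.50 = 538 nm.

538 nm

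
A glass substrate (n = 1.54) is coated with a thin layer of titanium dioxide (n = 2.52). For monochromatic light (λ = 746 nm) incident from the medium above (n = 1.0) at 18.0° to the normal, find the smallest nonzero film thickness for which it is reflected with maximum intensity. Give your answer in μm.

Ray reflecting at the top interface goes from n = 1.0 toward n = 2.52: a half-wave phase shift.
Bottom surface (2.52 → 1.54): reflection off a lower-index medium gives no phase shift.
Exactly one π shift → a net half-wave offset.
For strong reflection here: 2 n t cos θ_r = (m + ½) λ.
Snell's law: 1.0 sin 18.0° = 2.52 sin θ_r → sin θ_r = 0.123, cos θ_r = 0.992.
Minimum at m = 0: t = λ / (4 n cos θ_r) = 746 / (4 × 2.52 × 0.992) = 74.6 nm.

0.0746 μm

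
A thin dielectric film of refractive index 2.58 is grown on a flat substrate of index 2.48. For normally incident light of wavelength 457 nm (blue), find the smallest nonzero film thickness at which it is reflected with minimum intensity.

88.6 nm

Ray reflecting at the top interface goes from n = 1.0 toward n = 2.58: a half-wave phase shift.
Bottom surface (2.58 → 2.48): reflection off a lower-index medium gives no phase shift.
The two reflections differ by half a wavelength.
So the condition for destructive reflection is 2 n t = m λ.
Minimum nonzero at m = 1: t = λ / (2 n) = 457 / (2 × 2.58) = 88.6 nm.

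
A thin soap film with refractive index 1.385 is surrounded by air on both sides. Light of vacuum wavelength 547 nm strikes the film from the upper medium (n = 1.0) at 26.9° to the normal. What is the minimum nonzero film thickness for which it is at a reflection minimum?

Top surface (1.0 → 1.385): reflection off a higher-index medium gives a half-wave phase shift.
Ray reflecting at the bottom interface goes from n = 1.385 toward n = 1.0: no phase shift.
Exactly one π shift → a net half-wave offset.
With one net inversion, destructive interference in reflection requires 2 n t cos θ_r = m λ.
Snell's law: 1.0 sin 26.9° = 1.385 sin θ_r → sin θ_r = 0.327, cos θ_r = 0.945.
Minimum nonzero at m = 1: t = λ / (2 n cos θ_r) = 547 / (2 × 1.385 × 0.945) = 209 nm.

209 nm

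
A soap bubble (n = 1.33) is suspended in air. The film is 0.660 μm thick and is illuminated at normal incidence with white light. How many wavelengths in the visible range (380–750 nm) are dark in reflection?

Top surface (1.0 → 1.33): reflection off a higher-index medium gives a half-wave phase shift.
Bottom surface (1.33 → 1.0): reflection off a lower-index medium gives no phase shift.
Net: one phase inversion between the two reflected rays.
So the condition for destructive reflection is 2 n t = m λ.
λ = 2 n t / m = 1756 / m nm.
m=2: 878 nm (IR); m=3: 585 nm (visible); m=4: 439 nm (visible); m=5: 351 nm (UV).

2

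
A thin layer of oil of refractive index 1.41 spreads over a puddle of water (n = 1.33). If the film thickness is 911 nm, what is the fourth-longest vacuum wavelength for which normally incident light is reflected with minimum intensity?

At the upper boundary (n = 1.0 to n = 1.41) the reflected ray undergoes a half-wave phase shift.
Bottom surface (1.41 → 1.33): reflection off a lower-index medium gives no phase shift.
Exactly one π shift → a net half-wave offset.
So the condition for destructive reflection is 2 n t = m λ.
λ = 2 n t / m. The fourth-longest wavelength is m = 4: λ = 2 × 1.41 × 911 / 4.00 = 642 nm.

642 nm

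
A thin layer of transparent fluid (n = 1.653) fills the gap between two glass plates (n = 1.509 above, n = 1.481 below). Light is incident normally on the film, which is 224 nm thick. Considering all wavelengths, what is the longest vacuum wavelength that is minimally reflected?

Top surface (1.509 → 1.653): reflection off a higher-index medium gives a half-wave phase shift.
Bottom surface (1.653 → 1.481): reflection off a lower-index medium gives no phase shift.
Net: one phase inversion between the two reflected rays.
So the condition for destructive reflection is 2 n t = m λ.
λ = 2 n t / m. The longest wavelength is m = 1: λ = 2 × 1.653 × 224 / 1.00 = 741 nm.

741 nm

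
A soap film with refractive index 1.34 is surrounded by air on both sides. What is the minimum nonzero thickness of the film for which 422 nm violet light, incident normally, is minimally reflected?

Top surface (1.0 → 1.34): reflection off a higher-index medium gives a half-wave phase shift.
Bottom surface (1.34 → 1.0): reflection off a lower-index medium gives no phase shift.
The two reflections differ by half a wavelength.
With one net inversion, destructive interference in reflection requires 2 n t = m λ.
Minimum nonzero at m = 1: t = λ / (2 n) = 422 / (2 × 1.34) = 157 nm.

157 nm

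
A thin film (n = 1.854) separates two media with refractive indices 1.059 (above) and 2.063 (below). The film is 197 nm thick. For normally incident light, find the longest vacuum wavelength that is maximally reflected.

Ray reflecting at the top interface goes from n = 1.059 toward n = 1.854: a half-wave phase shift.
At the lower boundary (n = 1.854 to n = 2.063) the reflected ray undergoes a half-wave phase shift.
Zero or two π shifts → no net half-wave offset.
With no net inversion, constructive interference in reflection requires 2 n t = m λ.
λ = 2 n t / m. The longest wavelength is m = 1: λ = 2 × 1.854 × 197 / 1.00 = 730 nm.

730 nm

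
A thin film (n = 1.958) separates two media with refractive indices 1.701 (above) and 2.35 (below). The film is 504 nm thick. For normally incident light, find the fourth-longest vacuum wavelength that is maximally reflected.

At the upper boundary (n = 1.701 to n = 1.958) the reflected ray undergoes a half-wave phase shift.
Bottom surface (1.958 → 2.35): reflection off a higher-index medium gives a half-wave phase shift.
The two reflections carry the same phase change, so no net offset.
With no net inversion, constructive interference in reflection requires 2 n t = m λ.
λ = 2 n t / m. The fourth-longest wavelength is m = 4: λ = 2 × 1.958 × 504 / 4.00 = 493 nm.

493 nm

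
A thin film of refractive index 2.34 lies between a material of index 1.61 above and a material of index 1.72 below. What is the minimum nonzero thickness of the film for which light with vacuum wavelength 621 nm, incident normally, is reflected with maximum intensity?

Top surface (1.61 → 2.34): reflection off a higher-index medium gives a half-wave phase shift.
Bottom surface (2.34 → 1.72): reflection off a lower-index medium gives no phase shift.
The two reflections differ by half a wavelength.
With one net inversion, constructive interference in reflection requires 2 n t = (m + ½) λ.
Minimum at m = 0: t = λ / (4 n) = 621 / (4 × 2.34) = 66.3 nm.

66.3 nm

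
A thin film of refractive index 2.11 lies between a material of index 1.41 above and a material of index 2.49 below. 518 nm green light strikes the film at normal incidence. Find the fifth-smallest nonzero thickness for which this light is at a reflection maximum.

614 nm

At the upper boundary (n = 1.41 to n = 2.11) the reflected ray undergoes a half-wave phase shift.
At the lower boundary (n = 2.11 to n = 2.49) the reflected ray undergoes a half-wave phase shift.
Net: no relative phase inversion (both shifts match).
For bright reflection here: 2 n t = m λ.
The fifth-smallest nonzero thickness corresponds to m = 5: t = m λ / (2 n) = 5.00 × 518 / (2 × 2.11) = 614 nm.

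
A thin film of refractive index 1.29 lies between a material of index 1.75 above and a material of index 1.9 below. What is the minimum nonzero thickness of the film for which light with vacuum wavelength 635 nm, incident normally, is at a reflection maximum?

123 nm

Top surface (1.75 → 1.29): reflection off a lower-index medium gives no phase shift.
Ray reflecting at the bottom interface goes from n = 1.29 toward n = 1.9: a half-wave phase shift.
The two reflections differ by half a wavelength.
For strong reflection here: 2 n t = (m + ½) λ.
Minimum at m = 0: t = λ / (4 n) = 635 / (4 × 1.29) = 123 nm.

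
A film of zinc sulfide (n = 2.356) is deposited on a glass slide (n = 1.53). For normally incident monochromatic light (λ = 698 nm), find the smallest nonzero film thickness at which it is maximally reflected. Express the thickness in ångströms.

Top surface (1.0 → 2.356): reflection off a higher-index medium gives a half-wave phase shift.
At the lower boundary (n = 2.356 to n = 1.53) the reflected ray undergoes no phase shift.
Net: one phase inversion between the two reflected rays.
With one net inversion, constructive interference in reflection requires 2 n t = (m + ½) λ.
Minimum at m = 0: t = λ / (4 n) = 698 / (4 × 2.356) = 74.1 nm.

741 Å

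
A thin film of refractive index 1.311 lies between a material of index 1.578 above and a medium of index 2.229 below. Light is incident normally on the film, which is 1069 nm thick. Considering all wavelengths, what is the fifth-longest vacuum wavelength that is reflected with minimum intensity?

561 nm

At the upper boundary (n = 1.578 to n = 1.311) the reflected ray undergoes no phase shift.
At the lower boundary (n = 1.311 to n = 2.229) the reflected ray undergoes a half-wave phase shift.
The two reflections differ by half a wavelength.
So the condition for destructive reflection is 2 n t = m λ.
λ = 2 n t / m. The fifth-longest wavelength is m = 5: λ = 2 × 1.311 × 1069 / 5.00 = 561 nm.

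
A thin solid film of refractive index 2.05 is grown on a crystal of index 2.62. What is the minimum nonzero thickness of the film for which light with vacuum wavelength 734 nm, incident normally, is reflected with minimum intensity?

Top surface (1.0 → 2.05): reflection off a higher-index medium gives a half-wave phase shift.
At the lower boundary (n = 2.05 to n = 2.62) the reflected ray undergoes a half-wave phase shift.
Net: no relative phase inversion (both shifts match).
With no net inversion, destructive interference in reflection requires 2 n t = (m + ½) λ.
Minimum at m = 0: t = λ / (4 n) = 734 / (4 × 2.05) = 89.5 nm.

89.5 nm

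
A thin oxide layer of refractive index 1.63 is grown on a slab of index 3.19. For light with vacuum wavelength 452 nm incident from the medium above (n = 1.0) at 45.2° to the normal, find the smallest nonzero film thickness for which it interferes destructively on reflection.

At the upper boundary (n = 1.0 to n = 1.63) the reflected ray undergoes a half-wave phase shift.
At the lower boundary (n = 1.63 to n = 3.19) the reflected ray undergoes a half-wave phase shift.
The two reflections carry the same phase change, so no net offset.
So the condition for destructive reflection is 2 n t cos θ_r = (m + ½) λ.
Snell's law: 1.0 sin 45.2° = 1.63 sin θ_r → sin θ_r = 0.435, cos θ_r = 0.900.
Minimum at m = 0: t = λ / (4 n cos θ_r) = 452 / (4 × 1.63 × 0.900) = 77.0 nm.

77.0 nm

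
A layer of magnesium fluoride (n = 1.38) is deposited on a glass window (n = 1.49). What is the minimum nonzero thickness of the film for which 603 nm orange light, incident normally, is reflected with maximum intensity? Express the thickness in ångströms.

2185 Å

At the upper boundary (n = 1.0 to n = 1.38) the reflected ray undergoes a half-wave phase shift.
At the lower boundary (n = 1.38 to n = 1.49) the reflected ray undergoes a half-wave phase shift.
Net: no relative phase inversion (both shifts match).
With no net inversion, constructive interference in reflection requires 2 n t = m λ.
Minimum nonzero at m = 1: t = λ / (2 n) = 603 / (2 × 1.38) = 218 nm.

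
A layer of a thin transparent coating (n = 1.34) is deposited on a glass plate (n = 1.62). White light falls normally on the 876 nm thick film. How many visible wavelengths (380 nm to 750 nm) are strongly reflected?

At the upper boundary (n = 1.0 to n = 1.34) the reflected ray undergoes a half-wave phase shift.
At the lower boundary (n = 1.34 to n = 1.62) the reflected ray undergoes a half-wave phase shift.
Zero or two π shifts → no net half-wave offset.
With no net inversion, constructive interference in reflection requires 2 n t = m λ.
λ = 2 n t / m = 2348 / m nm.
m=3: 783 nm (IR); m=4: 587 nm (visible); m=5: 470 nm (visible); m=6: 391 nm (visible); m=7: 335 nm (UV).

3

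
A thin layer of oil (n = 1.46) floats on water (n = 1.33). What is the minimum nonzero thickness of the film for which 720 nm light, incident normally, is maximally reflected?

123 nm

At the upper boundary (n = 1.0 to n = 1.46) the reflected ray undergoes a half-wave phase shift.
Bottom surface (1.46 → 1.33): reflection off a lower-index medium gives no phase shift.
Net: one phase inversion between the two reflected rays.
For bright reflection here: 2 n t = (m + ½) λ.
Minimum at m = 0: t = λ / (4 n) = 720 / (4 × 1.46) = 123 nm.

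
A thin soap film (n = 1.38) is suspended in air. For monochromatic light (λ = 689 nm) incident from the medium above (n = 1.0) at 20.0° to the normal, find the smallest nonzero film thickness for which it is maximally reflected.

Ray reflecting at the top interface goes from n = 1.0 toward n = 1.38: a half-wave phase shift.
At the lower boundary (n = 1.38 to n = 1.0) the reflected ray undergoes no phase shift.
The two reflections differ by half a wavelength.
For maximum reflection here: 2 n t cos θ_r = (m + ½) λ.
Snell's law: 1.0 sin 20.0° = 1.38 sin θ_r → sin θ_r = 0.248, cos θ_r = 0.969.
Minimum at m = 0: t = λ / (4 n cos θ_r) = 689 / (4 × 1.38 × 0.969) = 129 nm.

129 nm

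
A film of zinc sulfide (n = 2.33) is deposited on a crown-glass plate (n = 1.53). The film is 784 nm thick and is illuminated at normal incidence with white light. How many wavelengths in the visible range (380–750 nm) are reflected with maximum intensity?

Ray reflecting at the top interface goes from n = 1.0 toward n = 2.33: a half-wave phase shift.
Bottom surface (2.33 → 1.53): reflection off a lower-index medium gives no phase shift.
Net: one phase inversion between the two reflected rays.
For maximum reflection here: 2 n t = (m + ½) λ.
λ = 2 n t / (m + ½) = 3653 / (m + ½) nm.
m=4: 812 nm (IR); m=5: 664 nm (visible); m=6: 562 nm (visible); m=7: 487 nm (visible); m=8: 430 nm (visible); m=9: 385 nm (visible); m=10: 348 nm (UV).

5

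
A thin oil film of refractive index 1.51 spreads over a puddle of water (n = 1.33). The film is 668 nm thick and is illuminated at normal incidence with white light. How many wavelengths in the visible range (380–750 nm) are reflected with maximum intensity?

2

Ray reflecting at the top interface goes from n = 1.0 toward n = 1.51: a half-wave phase shift.
Bottom surface (1.51 → 1.33): reflection off a lower-index medium gives no phase shift.
Exactly one π shift → a net half-wave offset.
For bright reflection here: 2 n t = (m + ½) λ.
λ = 2 n t / (m + ½) = 2017 / (m + ½) nm.
m=2: 807 nm (IR); m=3: 576 nm (visible); m=4: 448 nm (visible); m=5: 367 nm (UV).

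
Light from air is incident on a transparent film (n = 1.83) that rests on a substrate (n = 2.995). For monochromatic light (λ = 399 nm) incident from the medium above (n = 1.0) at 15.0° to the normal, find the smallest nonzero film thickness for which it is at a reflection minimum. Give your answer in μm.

0.0551 μm

Ray reflecting at the top interface goes from n = 1.0 toward n = 1.83: a half-wave phase shift.
At the lower boundary (n = 1.83 to n = 2.995) the reflected ray undergoes a half-wave phase shift.
The two reflections carry the same phase change, so no net offset.
So the condition for destructive reflection is 2 n t cos θ_r = (m + ½) λ.
Snell's law: 1.0 sin 15.0° = 1.83 sin θ_r → sin θ_r = 0.141, cos θ_r = 0.990.
Minimum at m = 0: t = λ / (4 n cos θ_r) = 399 / (4 × 1.83 × 0.990) = 55.1 nm.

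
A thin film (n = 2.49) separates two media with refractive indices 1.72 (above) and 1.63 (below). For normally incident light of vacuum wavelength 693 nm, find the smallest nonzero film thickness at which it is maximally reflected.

69.6 nm

Ray reflecting at the top interface goes from n = 1.72 toward n = 2.49: a half-wave phase shift.
Bottom surface (2.49 → 1.63): reflection off a lower-index medium gives no phase shift.
The two reflections differ by half a wavelength.
With one net inversion, constructive interference in reflection requires 2 n t = (m + ½) λ.
Minimum at m = 0: t = λ / (4 n) = 693 / (4 × 2.49) = 69.6 nm.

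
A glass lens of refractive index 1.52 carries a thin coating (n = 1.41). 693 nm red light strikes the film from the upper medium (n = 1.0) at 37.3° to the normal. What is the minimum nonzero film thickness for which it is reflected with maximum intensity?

Ray reflecting at the top interface goes from n = 1.0 toward n = 1.41: a half-wave phase shift.
At the lower boundary (n = 1.41 to n = 1.52) the reflected ray undergoes a half-wave phase shift.
Net: no relative phase inversion (both shifts match).
With no net inversion, constructive interference in reflection requires 2 n t cos θ_r = m λ.
Snell's law: 1.0 sin 37.3° = 1.41 sin θ_r → sin θ_r = 0.430, cos θ_r = 0.903.
Minimum nonzero at m = 1: t = λ / (2 n cos θ_r) = 693 / (2 × 1.41 × 0.903) = 272 nm.

272 nm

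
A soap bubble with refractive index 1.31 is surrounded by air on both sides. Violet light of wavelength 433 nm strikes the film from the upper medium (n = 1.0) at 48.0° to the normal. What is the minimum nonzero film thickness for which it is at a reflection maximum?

100 nm

Ray reflecting at the top interface goes from n = 1.0 toward n = 1.31: a half-wave phase shift.
At the lower boundary (n = 1.31 to n = 1.0) the reflected ray undergoes no phase shift.
Net: one phase inversion between the two reflected rays.
For strong reflection here: 2 n t cos θ_r = (m + ½) λ.
Snell's law: 1.0 sin 48.0° = 1.31 sin θ_r → sin θ_r = 0.567, cos θ_r = 0.824.
Minimum at m = 0: t = λ / (4 n cos θ_r) = 433 / (4 × 1.31 × 0.824) = 100 nm.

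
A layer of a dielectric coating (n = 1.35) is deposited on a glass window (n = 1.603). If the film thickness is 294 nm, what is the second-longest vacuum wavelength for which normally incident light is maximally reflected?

397 nm

Top surface (1.0 → 1.35): reflection off a higher-index medium gives a half-wave phase shift.
Bottom surface (1.35 → 1.603): reflection off a higher-index medium gives a half-wave phase shift.
Net: no relative phase inversion (both shifts match).
With no net inversion, constructive interference in reflection requires 2 n t = m λ.
λ = 2 n t / m. The second-longest wavelength is m = 2: λ = 2 × 1.35 × 294 / 2.00 = 397 nm.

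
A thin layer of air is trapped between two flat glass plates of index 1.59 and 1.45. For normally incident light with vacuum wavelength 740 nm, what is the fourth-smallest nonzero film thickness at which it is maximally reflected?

At the upper boundary (n = 1.59 to n = 1.0) the reflected ray undergoes no phase shift.
At the lower boundary (n = 1.0 to n = 1.45) the reflected ray undergoes a half-wave phase shift.
Exactly one π shift → a net half-wave offset.
So the condition for constructive reflection is 2 n t = (m + ½) λ.
The fourth-smallest nonzero thickness corresponds to m = 3: t = (m + ½) λ / (2 n) = 3.50 × 740 / (2 × 1.0) = 1295 nm.

1295 nm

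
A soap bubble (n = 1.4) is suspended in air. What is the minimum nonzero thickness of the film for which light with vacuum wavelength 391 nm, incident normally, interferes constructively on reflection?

69.8 nm

Ray reflecting at the top interface goes from n = 1.0 toward n = 1.4: a half-wave phase shift.
At the lower boundary (n = 1.4 to n = 1.0) the reflected ray undergoes no phase shift.
Exactly one π shift → a net half-wave offset.
So the condition for constructive reflection is 2 n t = (m + ½) λ.
Minimum at m = 0: t = λ / (4 n) = 391 / (4 × 1.4) = 69.8 nm.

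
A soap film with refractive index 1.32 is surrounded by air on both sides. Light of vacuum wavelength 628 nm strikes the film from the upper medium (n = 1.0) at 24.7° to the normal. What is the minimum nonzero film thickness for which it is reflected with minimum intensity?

251 nm

Ray reflecting at the top interface goes from n = 1.0 toward n = 1.32: a half-wave phase shift.
Ray reflecting at the bottom interface goes from n = 1.32 toward n = 1.0: no phase shift.
The two reflections differ by half a wavelength.
So the condition for destructive reflection is 2 n t cos θ_r = m λ.
Snell's law: 1.0 sin 24.7° = 1.32 sin θ_r → sin θ_r = 0.317, cos θ_r = 0.949.
Minimum nonzero at m = 1: t = λ / (2 n cos θ_r) = 628 / (2 × 1.32 × 0.949) = 251 nm.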